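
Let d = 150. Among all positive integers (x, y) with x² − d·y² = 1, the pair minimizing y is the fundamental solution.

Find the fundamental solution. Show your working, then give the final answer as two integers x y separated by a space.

49 4

√150 = [12; 4,24, …], period ℓ=2 (even) → k=1
i=0: a=12 ⇒ p=12, q=1
i=1: a=4 ⇒ p=49, q=4
(x₁, y₁) = (49, 4);  49² − 150·4² = 1 ✓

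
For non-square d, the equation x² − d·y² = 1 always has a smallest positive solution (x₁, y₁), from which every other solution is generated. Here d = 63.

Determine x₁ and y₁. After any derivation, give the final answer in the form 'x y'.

d=63: √d = [7; 1,14] (ℓ=2, even), read p_1/q_1
a_0=7:  p_0=7·1+0=7,  q_0=7·0+1=1
a_1=1:  p_1=1·7+1=8,  q_1=1·1+0=1
→ (8, 1).  Check: 8²=64, 63·1²=63, difference 1.

8 1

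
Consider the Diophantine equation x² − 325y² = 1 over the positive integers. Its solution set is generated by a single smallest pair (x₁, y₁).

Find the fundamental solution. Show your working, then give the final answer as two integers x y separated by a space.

[18; 36] for √325; ℓ=1 ⇒ convergent index 1
a_0=18:  p_0=18·1+0=18,  q_0=18·0+1=1
a_1=36:  p_1=36·18+1=649,  q_1=36·1+0=36
→ (649, 36).  Check: 649²=421201, 325·36²=421200, difference 1.

649 36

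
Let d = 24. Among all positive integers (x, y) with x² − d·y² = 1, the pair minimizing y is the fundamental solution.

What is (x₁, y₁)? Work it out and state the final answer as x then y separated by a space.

5 1

[4; 1,8] for √24; ℓ=2 ⇒ convergent index 1
k=0  a_k=4  p_k/q_k = 4/1
k=1  a_k=1  p_k/q_k = 5/1
(x₁, y₁) = (5, 1);  5² − 24·1² = 1 ✓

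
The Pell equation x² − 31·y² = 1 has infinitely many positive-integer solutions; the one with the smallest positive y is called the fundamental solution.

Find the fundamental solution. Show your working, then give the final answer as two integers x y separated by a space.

1520 273

d=31: √d = [5; 1,1,3,5,3,1,1,10] (ℓ=8, even), read p_7/q_7
i=0: a=5 ⇒ p=5, q=1
i=1: a=1 ⇒ p=6, q=1
…
i=4: a=5 ⇒ p=206, q=37
i=5: a=3 ⇒ p=657, q=118
i=6: a=1 ⇒ p=863, q=155
i=7: a=1 ⇒ p=1520, q=273
(x₁, y₁) = (1520, 273);  1520² − 31·273² = 1 ✓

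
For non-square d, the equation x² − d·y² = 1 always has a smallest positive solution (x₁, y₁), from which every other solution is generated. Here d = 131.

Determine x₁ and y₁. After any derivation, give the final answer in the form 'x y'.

10610 927

[11; 2,4,11,4,2,22] for √131; ℓ=6 ⇒ convergent index 5
i=0: a=11 ⇒ p=11, q=1
…
i=4: a=4 ⇒ p=4727, q=413
i=5: a=2 ⇒ p=10610, q=927
→ (10610, 927).  Check: 10610²=112572100, 131·927²=112572099, difference 1.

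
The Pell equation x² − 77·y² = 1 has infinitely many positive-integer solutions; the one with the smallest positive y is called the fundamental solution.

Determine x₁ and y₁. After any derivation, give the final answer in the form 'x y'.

√77 = [8; 1,3,2,3,1,16, …], period ℓ=6 (even) → k=5
step 0: (8, 1)  from 8·(1,0) + (0,1)
step 1: (9, 1)  from 1·(8,1) + (1,0)
step 2: (35, 4)  from 3·(9,1) + (8,1)
…
step 4: (272, 31)  from 3·(79,9) + (35,4)
step 5: (351, 40)  from 1·(272,31) + (79,9)
fundamental: x₁=351, y₁=40  (since 123201 − 77·1600 = 1)

351 40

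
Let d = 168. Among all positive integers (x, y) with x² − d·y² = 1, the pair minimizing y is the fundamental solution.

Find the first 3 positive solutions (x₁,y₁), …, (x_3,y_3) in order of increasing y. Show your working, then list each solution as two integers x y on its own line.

[12; 1,24] for √168; ℓ=2 ⇒ convergent index 1
step 0: (12, 1)  from 12·(1,0) + (0,1)
step 1: (13, 1)  from 1·(12,1) + (1,0)
(x₁, y₁) = (13, 1);  13² − 168·1² = 1 ✓
k=2:  x_2 = 13·13+168·1·1 = 337,  y_2 = 13·1+1·13 = 26
k=3:  x_3 = 13·337+168·1·26 = 8749,  y_3 = 13·26+1·337 = 675

13 1
337 26
8749 675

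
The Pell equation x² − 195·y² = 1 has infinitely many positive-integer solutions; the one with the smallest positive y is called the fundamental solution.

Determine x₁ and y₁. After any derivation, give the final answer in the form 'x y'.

14 1

d=195: √d = [13; 1,26] (ℓ=2, even), read p_1/q_1
k=0  a_k=13  p_k/q_k = 13/1
k=1  a_k=1  p_k/q_k = 14/1
→ (14, 1).  Check: 14²=196, 195·1²=195, difference 1.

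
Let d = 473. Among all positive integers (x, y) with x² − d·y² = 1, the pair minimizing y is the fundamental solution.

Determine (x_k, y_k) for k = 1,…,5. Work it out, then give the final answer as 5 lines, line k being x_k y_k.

d=473: √d = [21; 1,2,1,42] (ℓ=4, even), read p_3/q_3
k=0  a_k=21  p_k/q_k = 21/1
k=1  a_k=1  p_k/q_k = 22/1
k=2  a_k=2  p_k/q_k = 65/3
k=3  a_k=1  p_k/q_k = 87/4
(x₁, y₁) = (87, 4);  87² − 473·4² = 1 ✓
k=2:  x_2 = 87·87+473·4·4 = 15137,  y_2 = 87·4+4·87 = 696
k=3:  x_3 = 87·15137+473·4·696 = 2633751,  y_3 = 87·696+4·15137 = 121100
k=4:  x_4 = 87·2633751+473·4·121100 = 458257537,  y_4 = 87·121100+4·2633751 = 21070704
k=5:  x_5 = 87·458257537+473·4·21070704 = 79734177687,  y_5 = 87·21070704+4·458257537 = 3666181396

87 4
15137 696
2633751 121100
458257537 21070704
79734177687 3666181396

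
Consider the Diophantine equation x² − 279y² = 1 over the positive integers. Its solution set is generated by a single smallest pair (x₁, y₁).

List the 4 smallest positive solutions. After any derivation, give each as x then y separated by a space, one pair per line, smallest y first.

1520 91
4620799 276640
14047227440 840985509
42703566796801 2556595670720

d=279: √d = [16; 1,2,2,1,2,2,1,32] (ℓ=8, even), read p_7/q_7
step 0: (16, 1)  from 16·(1,0) + (0,1)
step 1: (17, 1)  from 1·(16,1) + (1,0)
…
step 3: (117, 7)  from 2·(50,3) + (17,1)
step 4: (167, 10)  from 1·(117,7) + (50,3)
step 5: (451, 27)  from 2·(167,10) + (117,7)
step 6: (1069, 64)  from 2·(451,27) + (167,10)
step 7: (1520, 91)  from 1·(1069,64) + (451,27)
fundamental: x₁=1520, y₁=91  (since 2310400 − 279·8281 = 1)
(1520+91√279)^2 = 4620799 + 276640√279
(1520+91√279)^3 = 14047227440 + 840985509√279
(1520+91√279)^4 = 42703566796801 + 2556595670720√279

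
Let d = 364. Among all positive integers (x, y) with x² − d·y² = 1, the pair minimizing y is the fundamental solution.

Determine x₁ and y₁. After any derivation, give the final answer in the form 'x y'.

4954951 259710

[19; 12,1,2,3,1,8,1,3,2,1,12,38] for √364; ℓ=12 ⇒ convergent index 11
step 0: (19, 1)  from 19·(1,0) + (0,1)
step 1: (229, 12)  from 12·(19,1) + (1,0)
…
step 10: (390371, 20461)  from 1·(270499,14178) + (119872,6283)
step 11: (4954951, 259710)  from 12·(390371,20461) + (270499,14178)
(x₁, y₁) = (4954951, 259710);  4954951² − 364·259710² = 1 ✓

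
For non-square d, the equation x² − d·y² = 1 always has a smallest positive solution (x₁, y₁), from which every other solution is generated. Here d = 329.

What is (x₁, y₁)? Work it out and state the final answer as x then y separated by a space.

2376415 131016

d=329: √d = [18; 7,4,2,1,1,4,1,1,2,4,7,36] (ℓ=12, even), read p_11/q_11
i=0: a=18 ⇒ p=18, q=1
i=1: a=7 ⇒ p=127, q=7
…
i=3: a=2 ⇒ p=1179, q=65
…
i=6: a=4 ⇒ p=13241, q=730
…
i=8: a=1 ⇒ p=29366, q=1619
i=9: a=2 ⇒ p=74857, q=4127
i=10: a=4 ⇒ p=328794, q=18127
i=11: a=7 ⇒ p=2376415, q=131016
fundamental: x₁=2376415, y₁=131016  (since 5647348252225 − 329·17165192256 = 1)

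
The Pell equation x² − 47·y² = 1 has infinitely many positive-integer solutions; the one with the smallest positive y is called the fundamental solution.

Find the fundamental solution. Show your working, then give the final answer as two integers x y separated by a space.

48 7

√47 → a₀=6, period (1,5,1,12); ℓ=4 even so k=3
k=0  a_k=6  p_k/q_k = 6/1
…
k=2  a_k=5  p_k/q_k = 41/6
k=3  a_k=1  p_k/q_k = 48/7
(x₁, y₁) = (48, 7);  48² − 47·7² = 1 ✓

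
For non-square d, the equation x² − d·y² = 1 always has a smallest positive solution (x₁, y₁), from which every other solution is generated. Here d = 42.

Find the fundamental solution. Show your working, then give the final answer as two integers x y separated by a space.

[6; 2,12] for √42; ℓ=2 ⇒ convergent index 1
a_0=6:  p_0=6·1+0=6,  q_0=6·0+1=1
a_1=2:  p_1=2·6+1=13,  q_1=2·1+0=2
→ (13, 2).  Check: 13²=169, 42·2²=168, difference 1.

13 2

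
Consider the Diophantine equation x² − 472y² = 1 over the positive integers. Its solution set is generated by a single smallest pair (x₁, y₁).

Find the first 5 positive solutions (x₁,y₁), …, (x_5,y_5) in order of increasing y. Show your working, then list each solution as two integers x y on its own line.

306917 14127
188396089777 8671632918
115643925371868101 5322943120573485
70986173286526887819457 3267403467465432958572
43573726693046301732396700037 2005643340042853631571511563

[21; 1,2,1,1,1,…,2,1,42] for √472; ℓ=14 ⇒ convergent index 13
k=0  a_k=21  p_k/q_k = 21/1
k=1  a_k=1  p_k/q_k = 22/1
…
k=4  a_k=1  p_k/q_k = 152/7
k=5  a_k=1  p_k/q_k = 239/11
…
k=8  a_k=4  p_k/q_k = 24224/1115
…
k=12  a_k=2  p_k/q_k = 222687/10250
k=13  a_k=1  p_k/q_k = 306917/14127
(x₁, y₁) = (306917, 14127);  306917² − 472·14127² = 1 ✓
n=2: (306917,14127)∘(306917,14127) = (306917·306917+472·14127·14127, 306917·14127+14127·306917) = (188396089777,8671632918)
n=3: (188396089777,8671632918)∘(306917,14127) = (306917·188396089777+472·14127·8671632918, 306917·8671632918+14127·188396089777) = (115643925371868101,5322943120573485)
n=4: (115643925371868101,5322943120573485)∘(306917,14127) = (306917·115643925371868101+472·14127·5322943120573485, 306917·5322943120573485+14127·115643925371868101) = (70986173286526887819457,3267403467465432958572)
n=5: (70986173286526887819457,3267403467465432958572)∘(306917,14127) = (306917·70986173286526887819457+472·14127·3267403467465432958572, 306917·3267403467465432958572+14127·70986173286526887819457) = (43573726693046301732396700037,2005643340042853631571511563)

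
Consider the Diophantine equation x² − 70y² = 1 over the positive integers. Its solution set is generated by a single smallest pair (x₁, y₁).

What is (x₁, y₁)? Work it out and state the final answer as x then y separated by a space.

251 30

d=70: √d = [8; 2,1,2,1,2,16] (ℓ=6, even), read p_5/q_5
step 0: (8, 1)  from 8·(1,0) + (0,1)
step 1: (17, 2)  from 2·(8,1) + (1,0)
step 2: (25, 3)  from 1·(17,2) + (8,1)
…
step 4: (92, 11)  from 1·(67,8) + (25,3)
step 5: (251, 30)  from 2·(92,11) + (67,8)
→ (251, 30).  Check: 251²=63001, 70·30²=63000, difference 1.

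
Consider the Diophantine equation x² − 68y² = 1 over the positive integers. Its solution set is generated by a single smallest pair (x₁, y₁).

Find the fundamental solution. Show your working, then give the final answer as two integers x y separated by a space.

d=68: √d = [8; 4,16] (ℓ=2, even), read p_1/q_1
k=0  a_k=8  p_k/q_k = 8/1
k=1  a_k=4  p_k/q_k = 33/4
→ (33, 4).  Check: 33²=1089, 68·4²=1088, difference 1.

33 4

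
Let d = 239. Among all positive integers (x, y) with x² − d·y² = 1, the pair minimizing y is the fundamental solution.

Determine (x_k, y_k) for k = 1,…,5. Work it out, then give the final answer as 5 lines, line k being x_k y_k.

d=239: √d = [15; 2,5,1,2,4,15,4,2,1,5,2,30] (ℓ=12, even), read p_11/q_11
i=0: a=15 ⇒ p=15, q=1
…
i=3: a=1 ⇒ p=201, q=13
i=4: a=2 ⇒ p=572, q=37
…
i=6: a=15 ⇒ p=37907, q=2452
i=7: a=4 ⇒ p=154117, q=9969
…
i=9: a=1 ⇒ p=500258, q=32359
i=10: a=5 ⇒ p=2847431, q=184185
i=11: a=2 ⇒ p=6195120, q=400729
fundamental: x₁=6195120, y₁=400729  (since 38379511814400 − 239·160583731441 = 1)
n=2: (6195120,400729)∘(6195120,400729) = (6195120·6195120+239·400729·400729, 6195120·400729+400729·6195120) = (76759023628799,4965128484960)
n=3: (76759023628799,4965128484960)∘(6195120,400729) = (6195120·76759023628799+239·400729·4965128484960, 6195120·4965128484960+400729·76759023628799) = (951062724926484326640,61519133559490389671)
n=4: (951062724926484326640,61519133559490389671)∘(6195120,400729) = (6195120·951062724926484326640+239·400729·61519133559490389671, 6195120·61519133559490389671+400729·951062724926484326640) = (11783895416893046404284364801,762236829394135240588726080)
n=5: (11783895416893046404284364801,762236829394135240588726080)∘(6195120,400729) = (6195120·11783895416893046404284364801+239·400729·762236829394135240588726080, 6195120·762236829394135240588726080+400729·11783895416893046404284364801) = (146005292350203948217495381647615600,9444297253032328704218497935069529)

6195120 400729
76759023628799 4965128484960
951062724926484326640 61519133559490389671
11783895416893046404284364801 762236829394135240588726080
146005292350203948217495381647615600 9444297253032328704218497935069529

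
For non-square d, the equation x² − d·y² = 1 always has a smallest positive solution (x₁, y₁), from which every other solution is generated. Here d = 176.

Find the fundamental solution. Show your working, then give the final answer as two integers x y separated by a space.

√176 = [13; 3,1,3,26, …], period ℓ=4 (even) → k=3
i=0: a=13 ⇒ p=13, q=1
…
i=2: a=1 ⇒ p=53, q=4
i=3: a=3 ⇒ p=199, q=15
(x₁, y₁) = (199, 15);  199² − 176·15² = 1 ✓

199 15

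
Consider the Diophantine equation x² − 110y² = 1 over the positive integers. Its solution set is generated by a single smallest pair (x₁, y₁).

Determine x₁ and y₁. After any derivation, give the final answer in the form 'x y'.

d=110: √d = [10; 2,20] (ℓ=2, even), read p_1/q_1
a_0=10:  p_0=10·1+0=10,  q_0=10·0+1=1
a_1=2:  p_1=2·10+1=21,  q_1=2·1+0=2
→ (21, 2).  Check: 21²=441, 110·2²=440, difference 1.

21 2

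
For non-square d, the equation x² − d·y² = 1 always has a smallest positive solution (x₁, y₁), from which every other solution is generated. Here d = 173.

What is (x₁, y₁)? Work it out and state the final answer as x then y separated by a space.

√173 → a₀=13, period (6,1,1,6,26); ℓ=5 odd so k=9
step 0: (13, 1)  from 13·(1,0) + (0,1)
step 1: (79, 6)  from 6·(13,1) + (1,0)
step 2: (92, 7)  from 1·(79,6) + (13,1)
…
step 6: (176552, 13423)  from 6·(29239,2223) + (1118,85)
step 7: (205791, 15646)  from 1·(176552,13423) + (29239,2223)
step 8: (382343, 29069)  from 1·(205791,15646) + (176552,13423)
step 9: (2499849, 190060)  from 6·(382343,29069) + (205791,15646)
→ (2499849, 190060).  Check: 2499849²=6249245022801, 173·190060²=6249245022800, difference 1.

2499849 190060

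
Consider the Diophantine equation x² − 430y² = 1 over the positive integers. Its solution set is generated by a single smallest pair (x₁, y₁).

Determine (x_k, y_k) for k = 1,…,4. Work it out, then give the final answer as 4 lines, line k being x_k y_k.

[20; 1,2,1,3,1,…,2,1,40] for √430; ℓ=14 ⇒ convergent index 13
step 0: (20, 1)  from 20·(1,0) + (0,1)
…
step 2: (62, 3)  from 2·(21,1) + (20,1)
step 3: (83, 4)  from 1·(62,3) + (21,1)
…
step 6: (2675, 129)  from 6·(394,19) + (311,15)
step 7: (21794, 1051)  from 8·(2675,129) + (394,19)
step 8: (133439, 6435)  from 6·(21794,1051) + (2675,129)
step 9: (155233, 7486)  from 1·(133439,6435) + (21794,1051)
step 10: (599138, 28893)  from 3·(155233,7486) + (133439,6435)
step 11: (754371, 36379)  from 1·(599138,28893) + (155233,7486)
step 12: (2107880, 101651)  from 2·(754371,36379) + (599138,28893)
step 13: (2862251, 138030)  from 1·(2107880,101651) + (754371,36379)
fundamental: x₁=2862251, y₁=138030  (since 8192480787001 − 430·19052280900 = 1)
(x_2, y_2) = (2862251·2862251 + 430·138030·138030, 2862251·138030 + 138030·2862251) = (16384961574001, 790153011060)
(x_3, y_3) = (2862251·16384961574001 + 430·138030·790153011060, 2862251·790153011060 + 138030·16384961574001) = (93795745300289010251, 4523232492118854090)
(x_4, y_4) = (2862251·93795745300289010251 + 430·138030·4523232492118854090, 2862251·4523232492118854090 + 138030·93795745300289010251) = (536933931562978654798296001, 25893253447598574322902120)

2862251 138030
16384961574001 790153011060
93795745300289010251 4523232492118854090
536933931562978654798296001 25893253447598574322902120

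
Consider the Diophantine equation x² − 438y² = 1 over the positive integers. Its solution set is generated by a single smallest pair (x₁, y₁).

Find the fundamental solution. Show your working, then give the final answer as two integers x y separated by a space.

293 14

d=438: √d = [20; 1,12,1,40] (ℓ=4, even), read p_3/q_3
a_0=20:  p_0=20·1+0=20,  q_0=20·0+1=1
…
a_2=12:  p_2=12·21+20=272,  q_2=12·1+1=13
a_3=1:  p_3=1·272+21=293,  q_3=1·13+1=14
fundamental: x₁=293, y₁=14  (since 85849 − 438·196 = 1)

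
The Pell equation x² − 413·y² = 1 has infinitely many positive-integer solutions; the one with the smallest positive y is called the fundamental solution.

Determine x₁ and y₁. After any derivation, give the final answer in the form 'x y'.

d=413: √d = [20; 3,9,1,4,1,9,3,40] (ℓ=8, even), read p_7/q_7
a_0=20:  p_0=20·1+0=20,  q_0=20·0+1=1
a_1=3:  p_1=3·20+1=61,  q_1=3·1+0=3
a_2=9:  p_2=9·61+20=569,  q_2=9·3+1=28
a_3=1:  p_3=1·569+61=630,  q_3=1·28+3=31
a_4=4:  p_4=4·630+569=3089,  q_4=4·31+28=152
a_5=1:  p_5=1·3089+630=3719,  q_5=1·152+31=183
a_6=9:  p_6=9·3719+3089=36560,  q_6=9·183+152=1799
a_7=3:  p_7=3·36560+3719=113399,  q_7=3·1799+183=5580
fundamental: x₁=113399, y₁=5580  (since 12859333201 − 413·31136400 = 1)

113399 5580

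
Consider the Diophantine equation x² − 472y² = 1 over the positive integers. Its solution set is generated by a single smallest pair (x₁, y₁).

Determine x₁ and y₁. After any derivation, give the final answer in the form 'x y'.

d=472: √d = [21; 1,2,1,1,1,…,2,1,42] (ℓ=14, even), read p_13/q_13
step 0: (21, 1)  from 21·(1,0) + (0,1)
…
step 2: (65, 3)  from 2·(22,1) + (21,1)
step 3: (87, 4)  from 1·(65,3) + (22,1)
…
step 5: (239, 11)  from 1·(152,7) + (87,4)
…
step 8: (24224, 1115)  from 4·(5779,266) + (1108,51)
…
step 11: (84230, 3877)  from 1·(54227,2496) + (30003,1381)
step 12: (222687, 10250)  from 2·(84230,3877) + (54227,2496)
step 13: (306917, 14127)  from 1·(222687,10250) + (84230,3877)
(x₁, y₁) = (306917, 14127);  306917² − 472·14127² = 1 ✓

306917 14127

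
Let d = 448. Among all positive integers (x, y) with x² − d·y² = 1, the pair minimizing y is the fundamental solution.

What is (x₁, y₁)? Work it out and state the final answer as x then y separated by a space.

127 6

d=448: √d = [21; 6,42] (ℓ=2, even), read p_1/q_1
i=0: a=21 ⇒ p=21, q=1
i=1: a=6 ⇒ p=127, q=6
(x₁, y₁) = (127, 6);  127² − 448·6² = 1 ✓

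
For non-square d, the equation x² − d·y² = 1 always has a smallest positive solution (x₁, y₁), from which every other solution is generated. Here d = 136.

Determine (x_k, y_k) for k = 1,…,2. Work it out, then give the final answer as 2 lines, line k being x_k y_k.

35 3
2449 210

√136 = [11; 1,1,1,22, …], period ℓ=4 (even) → k=3
k=0  a_k=11  p_k/q_k = 11/1
…
k=2  a_k=1  p_k/q_k = 23/2
k=3  a_k=1  p_k/q_k = 35/3
→ (35, 3).  Check: 35²=1225, 136·3²=1224, difference 1.
k=2:  x_2 = 35·35+136·3·3 = 2449,  y_2 = 35·3+3·35 = 210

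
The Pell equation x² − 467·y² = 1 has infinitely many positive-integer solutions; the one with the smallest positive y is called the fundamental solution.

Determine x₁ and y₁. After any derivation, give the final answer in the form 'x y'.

d=467: √d = [21; 1,1,1,1,3,…,1,1,42] (ℓ=14, even), read p_13/q_13
a_0=21:  p_0=21·1+0=21,  q_0=21·0+1=1
…
a_6=3:  p_6=3·389+108=1275,  q_6=3·18+5=59
…
a_10=1:  p_10=1·275465+82767=358232,  q_10=1·12747+3830=16577
…
a_12=1:  p_12=1·633697+358232=991929,  q_12=1·29324+16577=45901
a_13=1:  p_13=1·991929+633697=1625626,  q_13=1·45901+29324=75225
(x₁, y₁) = (1625626, 75225);  1625626² − 467·75225² = 1 ✓

1625626 75225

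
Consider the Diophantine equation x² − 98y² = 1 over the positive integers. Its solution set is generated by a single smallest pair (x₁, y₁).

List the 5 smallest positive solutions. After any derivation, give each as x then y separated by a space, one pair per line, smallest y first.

99 10
19601 1980
3880899 392030
768398401 77619960
152139002499 15368360050

[9; 1,8,1,18] for √98; ℓ=4 ⇒ convergent index 3
step 0: (9, 1)  from 9·(1,0) + (0,1)
…
step 2: (89, 9)  from 8·(10,1) + (9,1)
step 3: (99, 10)  from 1·(89,9) + (10,1)
→ (99, 10).  Check: 99²=9801, 98·10²=9800, difference 1.
(x_2, y_2) = (99·99 + 98·10·10, 99·10 + 10·99) = (19601, 1980)
(x_3, y_3) = (99·19601 + 98·10·1980, 99·1980 + 10·19601) = (3880899, 392030)
(x_4, y_4) = (99·3880899 + 98·10·392030, 99·392030 + 10·3880899) = (768398401, 77619960)
(x_5, y_5) = (99·768398401 + 98·10·77619960, 99·77619960 + 10·768398401) = (152139002499, 15368360050)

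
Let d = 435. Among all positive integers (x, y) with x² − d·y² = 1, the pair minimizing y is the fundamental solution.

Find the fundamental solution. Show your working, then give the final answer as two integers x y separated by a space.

√435 → a₀=20, period (1,5,1,40); ℓ=4 even so k=3
step 0: (20, 1)  from 20·(1,0) + (0,1)
step 1: (21, 1)  from 1·(20,1) + (1,0)
step 2: (125, 6)  from 5·(21,1) + (20,1)
step 3: (146, 7)  from 1·(125,6) + (21,1)
→ (146, 7).  Check: 146²=21316, 435·7²=21315, difference 1.

146 7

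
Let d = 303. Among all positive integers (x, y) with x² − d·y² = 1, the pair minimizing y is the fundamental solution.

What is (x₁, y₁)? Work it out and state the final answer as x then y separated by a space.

[17; 2,2,5,2,2,34] for √303; ℓ=6 ⇒ convergent index 5
step 0: (17, 1)  from 17·(1,0) + (0,1)
…
step 4: (1027, 59)  from 2·(470,27) + (87,5)
step 5: (2524, 145)  from 2·(1027,59) + (470,27)
fundamental: x₁=2524, y₁=145  (since 6370576 − 303·21025 = 1)

2524 145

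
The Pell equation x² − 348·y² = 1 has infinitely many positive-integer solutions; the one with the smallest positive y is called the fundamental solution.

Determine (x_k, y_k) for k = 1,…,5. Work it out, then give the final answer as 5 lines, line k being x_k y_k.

1567 84
4910977 263256
15391000351 825044220
48235390189057 2585688322224
151169697461504287 8103546376805796

d=348: √d = [18; 1,1,1,8,1,1,1,36] (ℓ=8, even), read p_7/q_7
k=0  a_k=18  p_k/q_k = 18/1
k=1  a_k=1  p_k/q_k = 19/1
k=2  a_k=1  p_k/q_k = 37/2
k=3  a_k=1  p_k/q_k = 56/3
…
k=5  a_k=1  p_k/q_k = 541/29
k=6  a_k=1  p_k/q_k = 1026/55
k=7  a_k=1  p_k/q_k = 1567/84
(x₁, y₁) = (1567, 84);  1567² − 348·84² = 1 ✓
(1567+84√348)^2 = 4910977 + 263256√348
(1567+84√348)^3 = 15391000351 + 825044220√348
(1567+84√348)^4 = 48235390189057 + 2585688322224√348
(1567+84√348)^5 = 151169697461504287 + 8103546376805796√348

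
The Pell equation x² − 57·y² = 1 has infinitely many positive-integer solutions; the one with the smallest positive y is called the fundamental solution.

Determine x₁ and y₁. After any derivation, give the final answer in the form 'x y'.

√57 → a₀=7, period (1,1,4,1,1,14); ℓ=6 even so k=5
i=0: a=7 ⇒ p=7, q=1
…
i=4: a=1 ⇒ p=83, q=11
i=5: a=1 ⇒ p=151, q=20
→ (151, 20).  Check: 151²=22801, 57·20²=22800, difference 1.

151 20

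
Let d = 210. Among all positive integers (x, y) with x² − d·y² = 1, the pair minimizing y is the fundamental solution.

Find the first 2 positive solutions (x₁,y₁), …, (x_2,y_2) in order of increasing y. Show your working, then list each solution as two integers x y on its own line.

29 2
1681 116

[14; 2,28] for √210; ℓ=2 ⇒ convergent index 1
step 0: (14, 1)  from 14·(1,0) + (0,1)
step 1: (29, 2)  from 2·(14,1) + (1,0)
(x₁, y₁) = (29, 2);  29² − 210·2² = 1 ✓
(29+2√210)^2 = 1681 + 116√210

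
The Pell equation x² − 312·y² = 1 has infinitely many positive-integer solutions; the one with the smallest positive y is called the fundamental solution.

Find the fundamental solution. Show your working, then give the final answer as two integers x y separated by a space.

53 3

d=312: √d = [17; 1,1,1,34] (ℓ=4, even), read p_3/q_3
a_0=17:  p_0=17·1+0=17,  q_0=17·0+1=1
…
a_2=1:  p_2=1·18+17=35,  q_2=1·1+1=2
a_3=1:  p_3=1·35+18=53,  q_3=1·2+1=3
(x₁, y₁) = (53, 3);  53² − 312·3² = 1 ✓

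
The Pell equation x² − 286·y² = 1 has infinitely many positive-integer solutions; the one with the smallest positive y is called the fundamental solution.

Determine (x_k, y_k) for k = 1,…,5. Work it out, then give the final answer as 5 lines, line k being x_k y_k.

√286 → a₀=16, period (1,10,3,3,2,3,3,10,1,32); ℓ=10 even so k=9
i=0: a=16 ⇒ p=16, q=1
i=1: a=1 ⇒ p=17, q=1
…
i=3: a=3 ⇒ p=575, q=34
i=4: a=3 ⇒ p=1911, q=113
i=5: a=2 ⇒ p=4397, q=260
i=6: a=3 ⇒ p=15102, q=893
…
i=8: a=10 ⇒ p=512132, q=30283
i=9: a=1 ⇒ p=561835, q=33222
→ (561835, 33222).  Check: 561835²=315658567225, 286·33222²=315658567224, difference 1.
(x_2, y_2) = (561835·561835 + 286·33222·33222, 561835·33222 + 33222·561835) = (631317134449, 37330564740)
(x_3, y_3) = (561835·631317134449 + 286·33222·37330564740, 561835·37330564740 + 33222·631317134449) = (709392124465745995, 41947235681362578)
(x_4, y_4) = (561835·709392124465745995 + 286·33222·41947235681362578, 561835·41947235681362578 + 33222·709392124465745995) = (797122648497793485067201, 47134850318039357456520)
(x_5, y_5) = (561835·797122648497793485067201 + 286·33222·47134850318039357456520, 561835·47134850318039357456520 + 33222·797122648497793485067201) = (895702806436806213240996001675, 52964017256829337557486465822)

561835 33222
631317134449 37330564740
709392124465745995 41947235681362578
797122648497793485067201 47134850318039357456520
895702806436806213240996001675 52964017256829337557486465822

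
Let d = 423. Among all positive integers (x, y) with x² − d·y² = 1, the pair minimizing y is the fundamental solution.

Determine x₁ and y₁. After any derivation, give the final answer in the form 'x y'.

d=423: √d = [20; 1,1,3,4,3,1,1,40] (ℓ=8, even), read p_7/q_7
a_0=20:  p_0=20·1+0=20,  q_0=20·0+1=1
…
a_3=3:  p_3=3·41+21=144,  q_3=3·2+1=7
…
a_6=1:  p_6=1·1995+617=2612,  q_6=1·97+30=127
a_7=1:  p_7=1·2612+1995=4607,  q_7=1·127+97=224
(x₁, y₁) = (4607, 224);  4607² − 423·224² = 1 ✓

4607 224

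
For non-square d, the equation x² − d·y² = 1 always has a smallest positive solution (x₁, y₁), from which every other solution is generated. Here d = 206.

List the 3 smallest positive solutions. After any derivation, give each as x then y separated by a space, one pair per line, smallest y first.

√206 = [14; 2,1,5,14,5,1,2,28, …], period ℓ=8 (even) → k=7
step 0: (14, 1)  from 14·(1,0) + (0,1)
step 1: (29, 2)  from 2·(14,1) + (1,0)
…
step 3: (244, 17)  from 5·(43,3) + (29,2)
step 4: (3459, 241)  from 14·(244,17) + (43,3)
step 5: (17539, 1222)  from 5·(3459,241) + (244,17)
step 6: (20998, 1463)  from 1·(17539,1222) + (3459,241)
step 7: (59535, 4148)  from 2·(20998,1463) + (17539,1222)
(x₁, y₁) = (59535, 4148);  59535² − 206·4148² = 1 ✓
(59535+4148√206)^2 = 7088832449 + 493902360√206
(59535+4148√206)^3 = 844067279642895 + 58808954001052√206

59535 4148
7088832449 493902360
844067279642895 58808954001052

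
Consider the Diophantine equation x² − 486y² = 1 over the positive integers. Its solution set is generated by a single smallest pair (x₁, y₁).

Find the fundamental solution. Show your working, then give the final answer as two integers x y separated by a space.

√486 → a₀=22, period (22,44); ℓ=2 even so k=1
i=0: a=22 ⇒ p=22, q=1
i=1: a=22 ⇒ p=485, q=22
fundamental: x₁=485, y₁=22  (since 235225 − 486·484 = 1)

485 22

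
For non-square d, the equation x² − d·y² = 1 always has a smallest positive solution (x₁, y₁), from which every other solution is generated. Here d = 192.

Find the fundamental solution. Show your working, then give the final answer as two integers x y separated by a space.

97 7

√192 = [13; 1,5,1,26, …], period ℓ=4 (even) → k=3
step 0: (13, 1)  from 13·(1,0) + (0,1)
step 1: (14, 1)  from 1·(13,1) + (1,0)
step 2: (83, 6)  from 5·(14,1) + (13,1)
step 3: (97, 7)  from 1·(83,6) + (14,1)
(x₁, y₁) = (97, 7);  97² − 192·7² = 1 ✓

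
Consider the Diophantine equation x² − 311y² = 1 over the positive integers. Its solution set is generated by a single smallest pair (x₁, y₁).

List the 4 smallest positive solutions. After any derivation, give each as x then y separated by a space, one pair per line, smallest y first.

√311 = [17; 1,1,1,2,1,…,1,1,34, …], period ℓ=16 (even) → k=15
k=0  a_k=17  p_k/q_k = 17/1
…
k=14  a_k=1  p_k/q_k = 10724507/608131
k=15  a_k=1  p_k/q_k = 16883880/957397
→ (16883880, 957397).  Check: 16883880²=285065403854400, 311·957397²=285065403854399, difference 1.
n=2: (16883880,957397)∘(16883880,957397) = (16883880·16883880+311·957397·957397, 16883880·957397+957397·16883880) = (570130807708799,32329152120720)
n=3: (570130807708799,32329152120720)∘(16883880,957397) = (16883880·570130807708799+311·957397·32329152120720, 16883880·32329152120720+957397·570130807708799) = (19252040283316857636360,1091683049815963029803)
n=4: (19252040283316857636360,1091683049815963029803)∘(16883880,957397) = (16883880·19252040283316857636360+311·957397·1091683049815963029803, 16883880·1091683049815963029803+957397·19252040283316857636360) = (650098275797375082487964044801,36863691222253451430108430560)

16883880 957397
570130807708799 32329152120720
19252040283316857636360 1091683049815963029803
650098275797375082487964044801 36863691222253451430108430560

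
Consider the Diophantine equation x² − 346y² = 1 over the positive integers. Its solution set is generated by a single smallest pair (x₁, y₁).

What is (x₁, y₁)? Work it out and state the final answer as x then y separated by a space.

√346 → a₀=18, period (1,1,1,1,36); ℓ=5 odd so k=9
k=0  a_k=18  p_k/q_k = 18/1
k=1  a_k=1  p_k/q_k = 19/1
k=2  a_k=1  p_k/q_k = 37/2
k=3  a_k=1  p_k/q_k = 56/3
…
k=5  a_k=36  p_k/q_k = 3404/183
k=6  a_k=1  p_k/q_k = 3497/188
k=7  a_k=1  p_k/q_k = 6901/371
k=8  a_k=1  p_k/q_k = 10398/559
k=9  a_k=1  p_k/q_k = 17299/930
(x₁, y₁) = (17299, 930);  17299² − 346·930² = 1 ✓

17299 930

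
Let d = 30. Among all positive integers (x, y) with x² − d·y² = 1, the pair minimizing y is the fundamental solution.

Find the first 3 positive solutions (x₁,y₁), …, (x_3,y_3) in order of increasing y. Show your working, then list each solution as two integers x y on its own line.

[5; 2,10] for √30; ℓ=2 ⇒ convergent index 1
step 0: (5, 1)  from 5·(1,0) + (0,1)
step 1: (11, 2)  from 2·(5,1) + (1,0)
→ (11, 2).  Check: 11²=121, 30·2²=120, difference 1.
(11+2√30)^2 = 241 + 44√30
(11+2√30)^3 = 5291 + 966√30

11 2
241 44
5291 966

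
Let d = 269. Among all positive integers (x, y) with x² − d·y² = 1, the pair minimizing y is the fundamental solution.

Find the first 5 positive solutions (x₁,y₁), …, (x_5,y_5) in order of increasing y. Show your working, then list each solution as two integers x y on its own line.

√269 → a₀=16, period (2,2,32); ℓ=3 odd so k=5
step 0: (16, 1)  from 16·(1,0) + (0,1)
…
step 4: (5396, 329)  from 2·(2657,162) + (82,5)
step 5: (13449, 820)  from 2·(5396,329) + (2657,162)
(x₁, y₁) = (13449, 820);  13449² − 269·820² = 1 ✓
(x_2, y_2) = (13449·13449 + 269·820·820, 13449·820 + 820·13449) = (361751201, 22056360)
(x_3, y_3) = (13449·361751201 + 269·820·22056360, 13449·22056360 + 820·361751201) = (9730383791049, 593271970460)
(x_4, y_4) = (13449·9730383791049 + 269·820·593271970460, 13449·593271970460 + 820·9730383791049) = (261727862849884801, 15957829439376720)
(x_5, y_5) = (13449·261727862849884801 + 269·820·15957829439376720, 13449·15957829439376720 + 820·261727862849884801) = (7039956045205817586249, 429233695667083044100)

13449 820
361751201 22056360
9730383791049 593271970460
261727862849884801 15957829439376720
7039956045205817586249 429233695667083044100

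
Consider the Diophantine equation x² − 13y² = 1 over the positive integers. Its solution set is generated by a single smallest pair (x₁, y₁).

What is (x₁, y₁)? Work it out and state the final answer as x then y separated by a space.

649 180

[3; 1,1,1,1,6] for √13; ℓ=5 ⇒ convergent index 9
step 0: (3, 1)  from 3·(1,0) + (0,1)
step 1: (4, 1)  from 1·(3,1) + (1,0)
…
step 3: (11, 3)  from 1·(7,2) + (4,1)
step 4: (18, 5)  from 1·(11,3) + (7,2)
step 5: (119, 33)  from 6·(18,5) + (11,3)
step 6: (137, 38)  from 1·(119,33) + (18,5)
…
step 8: (393, 109)  from 1·(256,71) + (137,38)
step 9: (649, 180)  from 1·(393,109) + (256,71)
(x₁, y₁) = (649, 180);  649² − 13·180² = 1 ✓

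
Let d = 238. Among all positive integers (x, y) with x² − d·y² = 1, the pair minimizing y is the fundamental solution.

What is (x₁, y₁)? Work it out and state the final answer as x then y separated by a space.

√238 = [15; 2,2,1,14,1,2,2,30, …], period ℓ=8 (even) → k=7
k=0  a_k=15  p_k/q_k = 15/1
k=1  a_k=2  p_k/q_k = 31/2
…
k=3  a_k=1  p_k/q_k = 108/7
k=4  a_k=14  p_k/q_k = 1589/103
…
k=6  a_k=2  p_k/q_k = 4983/323
k=7  a_k=2  p_k/q_k = 11663/756
fundamental: x₁=11663, y₁=756  (since 136025569 − 238·571536 = 1)

11663 756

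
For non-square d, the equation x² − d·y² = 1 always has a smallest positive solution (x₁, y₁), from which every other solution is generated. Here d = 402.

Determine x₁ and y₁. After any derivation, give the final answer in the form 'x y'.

401 20

√402 → a₀=20, period (20,40); ℓ=2 even so k=1
a_0=20:  p_0=20·1+0=20,  q_0=20·0+1=1
a_1=20:  p_1=20·20+1=401,  q_1=20·1+0=20
(x₁, y₁) = (401, 20);  401² − 402·20² = 1 ✓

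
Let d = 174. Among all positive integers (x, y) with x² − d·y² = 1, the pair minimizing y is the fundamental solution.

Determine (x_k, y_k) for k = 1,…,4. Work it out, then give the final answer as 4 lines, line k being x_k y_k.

1451 110
4210801 319220
12219743051 926376330
35461690123201 2688343790440

√174 = [13; 5,4,5,26, …], period ℓ=4 (even) → k=3
i=0: a=13 ⇒ p=13, q=1
…
i=2: a=4 ⇒ p=277, q=21
i=3: a=5 ⇒ p=1451, q=110
(x₁, y₁) = (1451, 110);  1451² − 174·110² = 1 ✓
k=2:  x_2 = 1451·1451+174·110·110 = 4210801,  y_2 = 1451·110+110·1451 = 319220
k=3:  x_3 = 1451·4210801+174·110·319220 = 12219743051,  y_3 = 1451·319220+110·4210801 = 926376330
k=4:  x_4 = 1451·12219743051+174·110·926376330 = 35461690123201,  y_4 = 1451·926376330+110·12219743051 = 2688343790440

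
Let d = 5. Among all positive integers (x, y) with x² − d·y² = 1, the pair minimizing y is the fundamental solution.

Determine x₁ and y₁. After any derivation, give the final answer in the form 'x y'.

[2; 4] for √5; ℓ=1 ⇒ convergent index 1
a_0=2:  p_0=2·1+0=2,  q_0=2·0+1=1
a_1=4:  p_1=4·2+1=9,  q_1=4·1+0=4
fundamental: x₁=9, y₁=4  (since 81 − 5·16 = 1)

9 4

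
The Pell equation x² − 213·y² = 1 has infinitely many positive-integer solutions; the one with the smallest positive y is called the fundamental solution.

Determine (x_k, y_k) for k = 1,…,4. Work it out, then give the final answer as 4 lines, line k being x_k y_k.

[14; 1,1,2,6,1,8,1,6,2,1,1,28] for √213; ℓ=12 ⇒ convergent index 11
i=0: a=14 ⇒ p=14, q=1
i=1: a=1 ⇒ p=15, q=1
i=2: a=1 ⇒ p=29, q=2
i=3: a=2 ⇒ p=73, q=5
i=4: a=6 ⇒ p=467, q=32
i=5: a=1 ⇒ p=540, q=37
i=6: a=8 ⇒ p=4787, q=328
…
i=8: a=6 ⇒ p=36749, q=2518
i=9: a=2 ⇒ p=78825, q=5401
i=10: a=1 ⇒ p=115574, q=7919
i=11: a=1 ⇒ p=194399, q=13320
→ (194399, 13320).  Check: 194399²=37790971201, 213·13320²=37790971200, difference 1.
(x_2, y_2) = (194399·194399 + 213·13320·13320, 194399·13320 + 13320·194399) = (75581942401, 5178789360)
(x_3, y_3) = (194399·75581942401 + 213·13320·5178789360, 194399·5178789360 + 13320·75581942401) = (29386108041429599, 2013502945575960)
(x_4, y_4) = (194399·29386108041429599 + 213·13320·2013502945575960, 194399·2013502945575960 + 13320·29386108041429599) = (11425260034216163289601, 782845918228863306720)

194399 13320
75581942401 5178789360
29386108041429599 2013502945575960
11425260034216163289601 782845918228863306720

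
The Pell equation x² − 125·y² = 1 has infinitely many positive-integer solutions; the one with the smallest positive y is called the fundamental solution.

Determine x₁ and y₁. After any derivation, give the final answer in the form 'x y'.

930249 83204

√125 = [11; 5,1,1,5,22, …], period ℓ=5 (odd) → k=9
step 0: (11, 1)  from 11·(1,0) + (0,1)
…
step 2: (67, 6)  from 1·(56,5) + (11,1)
step 3: (123, 11)  from 1·(67,6) + (56,5)
…
step 6: (76317, 6826)  from 5·(15127,1353) + (682,61)
step 7: (91444, 8179)  from 1·(76317,6826) + (15127,1353)
step 8: (167761, 15005)  from 1·(91444,8179) + (76317,6826)
step 9: (930249, 83204)  from 5·(167761,15005) + (91444,8179)
fundamental: x₁=930249, y₁=83204  (since 865363202001 − 125·6922905616 = 1)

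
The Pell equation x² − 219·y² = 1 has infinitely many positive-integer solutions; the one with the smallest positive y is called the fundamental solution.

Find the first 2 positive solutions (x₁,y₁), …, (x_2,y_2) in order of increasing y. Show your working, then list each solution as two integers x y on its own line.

74 5
10951 740

√219 → a₀=14, period (1,3,1,28); ℓ=4 even so k=3
step 0: (14, 1)  from 14·(1,0) + (0,1)
…
step 2: (59, 4)  from 3·(15,1) + (14,1)
step 3: (74, 5)  from 1·(59,4) + (15,1)
(x₁, y₁) = (74, 5);  74² − 219·5² = 1 ✓
n=2: (74,5)∘(74,5) = (74·74+219·5·5, 74·5+5·74) = (10951,740)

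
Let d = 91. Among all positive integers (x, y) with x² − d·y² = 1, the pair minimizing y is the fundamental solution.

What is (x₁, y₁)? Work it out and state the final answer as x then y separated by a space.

1574 165

√91 → a₀=9, period (1,1,5,1,5,1,1,18); ℓ=8 even so k=7
i=0: a=9 ⇒ p=9, q=1
i=1: a=1 ⇒ p=10, q=1
i=2: a=1 ⇒ p=19, q=2
…
i=5: a=5 ⇒ p=725, q=76
i=6: a=1 ⇒ p=849, q=89
i=7: a=1 ⇒ p=1574, q=165
→ (1574, 165).  Check: 1574²=2477476, 91·165²=2477475, difference 1.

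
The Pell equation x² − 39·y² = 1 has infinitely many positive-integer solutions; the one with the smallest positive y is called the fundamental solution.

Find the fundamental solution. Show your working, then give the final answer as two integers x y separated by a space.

√39 = [6; 4,12, …], period ℓ=2 (even) → k=1
k=0  a_k=6  p_k/q_k = 6/1
k=1  a_k=4  p_k/q_k = 25/4
(x₁, y₁) = (25, 4);  25² − 39·4² = 1 ✓

25 4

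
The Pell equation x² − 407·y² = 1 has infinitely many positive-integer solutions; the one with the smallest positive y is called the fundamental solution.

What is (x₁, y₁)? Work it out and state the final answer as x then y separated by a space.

2663 132

√407 → a₀=20, period (5,1,2,1,5,40); ℓ=6 even so k=5
k=0  a_k=20  p_k/q_k = 20/1
…
k=3  a_k=2  p_k/q_k = 343/17
k=4  a_k=1  p_k/q_k = 464/23
k=5  a_k=5  p_k/q_k = 2663/132
→ (2663, 132).  Check: 2663²=7091569, 407·132²=7091568, difference 1.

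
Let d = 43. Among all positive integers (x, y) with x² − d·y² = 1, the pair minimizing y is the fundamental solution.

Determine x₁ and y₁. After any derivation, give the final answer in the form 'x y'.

3482 531

√43 = [6; 1,1,3,1,5,1,3,1,1,12, …], period ℓ=10 (even) → k=9
a_0=6:  p_0=6·1+0=6,  q_0=6·0+1=1
…
a_4=1:  p_4=1·46+13=59,  q_4=1·7+2=9
a_5=5:  p_5=5·59+46=341,  q_5=5·9+7=52
a_6=1:  p_6=1·341+59=400,  q_6=1·52+9=61
…
a_8=1:  p_8=1·1541+400=1941,  q_8=1·235+61=296
a_9=1:  p_9=1·1941+1541=3482,  q_9=1·296+235=531
→ (3482, 531).  Check: 3482²=12124324, 43·531²=12124323, difference 1.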